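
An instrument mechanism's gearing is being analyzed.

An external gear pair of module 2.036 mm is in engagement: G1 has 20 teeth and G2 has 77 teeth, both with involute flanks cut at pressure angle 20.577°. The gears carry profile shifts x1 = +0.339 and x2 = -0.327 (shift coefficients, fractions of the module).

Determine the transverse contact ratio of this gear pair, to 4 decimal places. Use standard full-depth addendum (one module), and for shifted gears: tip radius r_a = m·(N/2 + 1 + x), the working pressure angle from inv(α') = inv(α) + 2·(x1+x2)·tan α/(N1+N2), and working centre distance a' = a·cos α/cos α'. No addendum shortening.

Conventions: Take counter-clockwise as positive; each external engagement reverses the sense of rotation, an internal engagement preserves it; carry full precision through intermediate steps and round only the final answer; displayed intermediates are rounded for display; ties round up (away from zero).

1.5841

single-mesh involute tooth geometry (20T engaging 77T at module 2.036)
base radii: r_b1 = 19.061046, r_b2 = 73.385028
tip radii: r_a1 = 23.086204, r_a2 = 79.756228
inv(α') = inv(20.577°) + 2·(+0.339-0.327)·tan α/(20+77) = 0.01637370  ⇒  α' = 20.61469°
a' = a·cos α / cos α' = 98.7460·cos 20.577°/cos 20.61469° = 98.770411
action lengths: √(r_a1²−r_b1²) = 13.024950, √(r_a2²−r_b2²) = 31.236094
base pitch p_b = π·m·cos α = 5.988204
CR = (13.024950 + 31.236094 − 98.770411·sin 20.61469°)/5.988204 = 1.584081
contact ratio ≈ 1.5841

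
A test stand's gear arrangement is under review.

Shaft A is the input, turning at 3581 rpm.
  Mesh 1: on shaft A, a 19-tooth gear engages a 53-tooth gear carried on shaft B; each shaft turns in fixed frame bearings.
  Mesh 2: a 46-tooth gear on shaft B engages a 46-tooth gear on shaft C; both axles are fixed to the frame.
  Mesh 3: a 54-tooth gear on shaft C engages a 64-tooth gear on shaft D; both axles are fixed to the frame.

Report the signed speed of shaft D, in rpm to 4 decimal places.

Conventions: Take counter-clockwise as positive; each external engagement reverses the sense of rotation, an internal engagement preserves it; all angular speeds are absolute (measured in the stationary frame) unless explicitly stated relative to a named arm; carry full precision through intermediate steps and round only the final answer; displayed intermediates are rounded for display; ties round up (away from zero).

-1083.1680 rpm

3-mesh fixed-axis compound train (all bearings frame-fixed)
mesh 1 [19T→53T]: ω = 3581.0000×19/53 = 1283.7547 rpm, sense flips to −
mesh 2 [46T→46T]: ω = 1283.7547×46/46 = 1283.7547 rpm, sense flips to +
mesh 3 [54T→64T]: ω = 1283.7547×54/64 = 1083.1680 rpm, sense flips to −
signed output speed = -1083.1680 rpm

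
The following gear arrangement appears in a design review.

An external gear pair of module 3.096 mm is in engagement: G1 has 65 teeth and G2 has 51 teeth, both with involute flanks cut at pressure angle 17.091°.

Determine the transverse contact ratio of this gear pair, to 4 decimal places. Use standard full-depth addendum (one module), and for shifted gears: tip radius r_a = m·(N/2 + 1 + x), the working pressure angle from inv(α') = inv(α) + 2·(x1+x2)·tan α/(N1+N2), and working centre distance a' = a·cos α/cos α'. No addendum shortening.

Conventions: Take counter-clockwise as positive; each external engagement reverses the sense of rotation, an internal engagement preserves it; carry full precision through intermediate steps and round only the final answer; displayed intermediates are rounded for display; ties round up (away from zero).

1.9627

class = single-mesh tooth geometry [involute pair 65T × 51T, m = 3.096]
base radii: r_b1 = 96.176539, r_b2 = 75.461592
tip radii: r_a1 = 103.716000, r_a2 = 82.044000
no profile shift: α' = α, a' = a
action lengths: √(r_a1²−r_b1²) = 38.821153, √(r_a2²−r_b2²) = 32.198851
base pitch p_b = π·m·cos α = 9.296846
CR = (38.821153 + 32.198851 − 179.568000·sin 17.09100°)/9.296846 = 1.962680
contact ratio ≈ 1.9627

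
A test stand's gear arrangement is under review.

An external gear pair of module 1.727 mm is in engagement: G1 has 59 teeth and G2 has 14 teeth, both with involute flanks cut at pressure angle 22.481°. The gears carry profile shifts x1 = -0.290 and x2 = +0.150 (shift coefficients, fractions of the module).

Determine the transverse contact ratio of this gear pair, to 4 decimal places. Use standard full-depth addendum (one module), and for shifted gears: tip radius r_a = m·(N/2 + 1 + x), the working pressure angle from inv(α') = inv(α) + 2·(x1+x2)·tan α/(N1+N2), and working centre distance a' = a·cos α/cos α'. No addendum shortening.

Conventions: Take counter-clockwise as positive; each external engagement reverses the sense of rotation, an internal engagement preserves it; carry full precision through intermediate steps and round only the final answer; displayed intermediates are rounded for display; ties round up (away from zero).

topology: single-mesh involute geometry — m = 1.727, 59T/14T pair
base radii: r_b1 = 47.074891, r_b2 = 11.170313
tip radii: r_a1 = 52.172670, r_a2 = 14.075050
inv(α') = inv(22.481°) + 2·(-0.290+0.150)·tan α/(59+14) = 0.01987036  ⇒  α' = 21.93541°
a' = a·cos α / cos α' = 63.0355·cos 22.481°/cos 21.93541° = 62.790917
action lengths: √(r_a1²−r_b1²) = 22.493157, √(r_a2²−r_b2²) = 8.563360
base pitch p_b = π·m·cos α = 5.013225
CR = (22.493157 + 8.563360 − 62.790917·sin 21.93541°)/5.013225 = 1.516045
contact ratio ≈ 1.5160

1.5160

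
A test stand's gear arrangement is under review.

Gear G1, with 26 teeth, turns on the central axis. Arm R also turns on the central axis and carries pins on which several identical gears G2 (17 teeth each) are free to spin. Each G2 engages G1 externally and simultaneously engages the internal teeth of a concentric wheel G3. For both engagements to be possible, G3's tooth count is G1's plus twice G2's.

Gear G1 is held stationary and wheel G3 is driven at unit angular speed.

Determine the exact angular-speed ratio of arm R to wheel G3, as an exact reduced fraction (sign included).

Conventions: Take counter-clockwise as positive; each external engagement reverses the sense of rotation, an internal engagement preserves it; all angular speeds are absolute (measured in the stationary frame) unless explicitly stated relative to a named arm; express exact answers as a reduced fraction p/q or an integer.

class = planetary set [G3 = 26+2·17 = 60; Willis about the carrier]
ring teeth: 26 + 2·17 = 60
26(ω_sun−ω_arm) = −60(ω_ring−ω_arm),  ω_sun = 0, ω_ring = 1
26(0−ω_arm) = −60(1−ω_arm)  ⇒  86·ω_arm = 60  ⇒  ω_arm = 30/43
ω_out/ω_in = 30/43

30/43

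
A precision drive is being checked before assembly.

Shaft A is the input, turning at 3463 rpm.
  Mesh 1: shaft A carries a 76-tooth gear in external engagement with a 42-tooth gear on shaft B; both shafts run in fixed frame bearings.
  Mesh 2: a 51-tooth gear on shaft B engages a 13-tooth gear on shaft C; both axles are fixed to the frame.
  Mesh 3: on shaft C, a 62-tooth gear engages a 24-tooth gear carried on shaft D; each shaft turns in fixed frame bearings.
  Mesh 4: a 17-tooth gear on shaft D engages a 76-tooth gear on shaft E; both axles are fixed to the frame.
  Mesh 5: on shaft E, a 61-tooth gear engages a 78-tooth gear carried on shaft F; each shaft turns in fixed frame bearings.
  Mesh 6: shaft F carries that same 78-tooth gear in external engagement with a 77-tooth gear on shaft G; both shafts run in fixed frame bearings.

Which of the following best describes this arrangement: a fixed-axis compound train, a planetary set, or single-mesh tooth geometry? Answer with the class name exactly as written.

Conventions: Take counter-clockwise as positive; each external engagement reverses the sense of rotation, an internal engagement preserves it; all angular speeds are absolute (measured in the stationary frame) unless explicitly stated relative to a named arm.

recognized (7 fixed axles, 6 meshes): fixed-axis compound train
classification: fixed-axis compound train

fixed-axis compound train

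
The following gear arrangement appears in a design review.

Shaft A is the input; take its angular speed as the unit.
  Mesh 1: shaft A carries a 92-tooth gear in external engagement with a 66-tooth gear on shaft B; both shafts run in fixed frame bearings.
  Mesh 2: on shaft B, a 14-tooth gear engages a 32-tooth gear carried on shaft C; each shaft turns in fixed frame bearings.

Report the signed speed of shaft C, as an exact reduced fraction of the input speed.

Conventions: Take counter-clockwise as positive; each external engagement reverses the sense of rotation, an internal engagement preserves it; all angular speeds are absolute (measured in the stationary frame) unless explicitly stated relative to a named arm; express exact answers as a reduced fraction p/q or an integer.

161/264

2-mesh fixed-axis compound train (all bearings frame-fixed)
mesh 1 [92T→66T]: |ω|/ω_in = 1×92/66 = 46/33, sense flips to −
mesh 2 [14T→32T]: |ω|/ω_in = (46/33)×14/32 = 161/264, sense flips to +
signed output speed (× input speed) = 161/264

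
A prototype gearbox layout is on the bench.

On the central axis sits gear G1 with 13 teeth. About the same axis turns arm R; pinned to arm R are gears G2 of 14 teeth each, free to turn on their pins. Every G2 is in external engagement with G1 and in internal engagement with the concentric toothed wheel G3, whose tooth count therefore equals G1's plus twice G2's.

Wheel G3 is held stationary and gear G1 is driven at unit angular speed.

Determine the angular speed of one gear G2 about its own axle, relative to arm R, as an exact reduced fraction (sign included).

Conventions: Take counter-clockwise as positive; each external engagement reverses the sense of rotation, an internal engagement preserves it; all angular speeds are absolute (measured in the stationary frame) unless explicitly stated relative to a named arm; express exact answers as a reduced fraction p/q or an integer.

recognized (axles ride arm R): planetary set, 13/14/41 teeth
ring teeth: 13 + 2·14 = 41
13(ω_sun−ω_arm) = −41(ω_ring−ω_arm),  ω_ring = 0, ω_sun = 1
13(1−ω_arm) = −41(0−ω_arm)  ⇒  54·ω_arm = 13  ⇒  ω_arm = 13/54
sun–planet mesh: 13·(1−13/54) = −14·(ω_p−ω_arm)  ⇒  ω_p−ω_arm = -533/756
exact speed ratio = -533/756

-533/756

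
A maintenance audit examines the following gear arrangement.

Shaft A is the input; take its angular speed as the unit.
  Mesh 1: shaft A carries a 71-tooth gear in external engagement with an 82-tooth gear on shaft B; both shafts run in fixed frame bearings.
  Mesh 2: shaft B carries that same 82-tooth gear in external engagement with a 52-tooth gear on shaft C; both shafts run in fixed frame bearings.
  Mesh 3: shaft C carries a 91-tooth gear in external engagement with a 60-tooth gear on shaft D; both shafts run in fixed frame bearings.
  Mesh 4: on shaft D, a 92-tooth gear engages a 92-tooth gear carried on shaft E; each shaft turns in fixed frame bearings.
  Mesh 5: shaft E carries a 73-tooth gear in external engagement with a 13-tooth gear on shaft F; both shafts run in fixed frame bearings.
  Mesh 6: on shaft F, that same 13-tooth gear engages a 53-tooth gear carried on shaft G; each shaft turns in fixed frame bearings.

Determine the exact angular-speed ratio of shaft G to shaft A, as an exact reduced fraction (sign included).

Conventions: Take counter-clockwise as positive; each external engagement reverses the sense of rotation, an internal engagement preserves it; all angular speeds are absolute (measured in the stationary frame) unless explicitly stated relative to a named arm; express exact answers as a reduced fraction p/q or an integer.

36281/12720

class = fixed-axis compound train [6 meshes; 6 ratios multiply, 6 sense flips]
mesh 1 [71T→82T]: running ratio 71/82, sense −
mesh 2 [82T→52T]: running ratio 71/52, sense +
mesh 3 [91T→60T]: running ratio 497/240, sense −
mesh 4 [92T→92T]: running ratio 497/240, sense +
mesh 5 [73T→13T]: running ratio 36281/3120, sense −
mesh 6 [13T→53T]: running ratio 36281/12720, sense +
ω_out/ω_in = 36281/12720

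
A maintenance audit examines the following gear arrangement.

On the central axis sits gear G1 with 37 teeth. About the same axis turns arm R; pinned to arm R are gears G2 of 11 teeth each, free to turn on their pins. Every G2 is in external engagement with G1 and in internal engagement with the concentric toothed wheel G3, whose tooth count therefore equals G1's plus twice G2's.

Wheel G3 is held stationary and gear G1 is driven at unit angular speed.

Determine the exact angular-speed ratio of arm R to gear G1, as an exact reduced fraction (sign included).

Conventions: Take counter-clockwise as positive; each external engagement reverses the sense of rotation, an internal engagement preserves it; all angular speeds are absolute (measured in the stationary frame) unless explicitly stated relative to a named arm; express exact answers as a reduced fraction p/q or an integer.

topology: planetary set — G1 37T / G2 11T / G3 59T, arm = carrier (Willis)
ring teeth: 37 + 2·11 = 59
37(ω_sun−ω_arm) = −59(ω_ring−ω_arm),  ω_ring = 0, ω_sun = 1
37(1−ω_arm) = −59(0−ω_arm)  ⇒  96·ω_arm = 37  ⇒  ω_arm = 37/96
ω_out/ω_in = 37/96

37/96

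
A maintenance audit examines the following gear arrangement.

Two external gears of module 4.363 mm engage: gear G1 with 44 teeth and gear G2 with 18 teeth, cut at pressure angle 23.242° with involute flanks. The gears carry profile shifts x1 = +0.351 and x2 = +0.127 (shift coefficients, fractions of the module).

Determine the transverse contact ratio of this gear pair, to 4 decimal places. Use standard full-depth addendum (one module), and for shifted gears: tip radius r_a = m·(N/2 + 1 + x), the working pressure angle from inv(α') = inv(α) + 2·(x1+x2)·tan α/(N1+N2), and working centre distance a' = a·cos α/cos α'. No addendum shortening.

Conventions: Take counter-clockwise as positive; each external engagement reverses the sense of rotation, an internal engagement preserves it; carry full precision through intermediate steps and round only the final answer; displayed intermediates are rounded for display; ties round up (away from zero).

1.4475

topology: single-mesh involute geometry — m = 4.363, 44T/18T pair
base radii: r_b1 = 88.196383, r_b2 = 36.080338
tip radii: r_a1 = 101.880413, r_a2 = 44.184101
inv(α') = inv(23.242°) + 2·(+0.351+0.127)·tan α/(44+18) = 0.03044122  ⇒  α' = 25.12208°
a' = a·cos α / cos α' = 135.2530·cos 23.242°/cos 25.12208° = 137.260874
action lengths: √(r_a1²−r_b1²) = 51.000163, √(r_a2²−r_b2²) = 25.503803
base pitch p_b = π·m·cos α = 12.594414
CR = (51.000163 + 25.503803 − 137.260874·sin 25.12208°)/12.594414 = 1.447475
contact ratio ≈ 1.4475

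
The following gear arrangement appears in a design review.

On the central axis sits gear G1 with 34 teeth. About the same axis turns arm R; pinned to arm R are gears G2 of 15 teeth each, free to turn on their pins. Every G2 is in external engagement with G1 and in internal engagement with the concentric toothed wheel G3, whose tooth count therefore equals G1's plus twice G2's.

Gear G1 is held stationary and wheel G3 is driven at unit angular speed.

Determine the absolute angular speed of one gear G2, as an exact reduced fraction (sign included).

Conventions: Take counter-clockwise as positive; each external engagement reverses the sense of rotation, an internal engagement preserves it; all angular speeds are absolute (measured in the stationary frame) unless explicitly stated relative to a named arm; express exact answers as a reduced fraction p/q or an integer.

32/15

recognized (axles ride arm R): planetary set, 34/15/64 teeth
ring teeth: 34 + 2·15 = 64
34(ω_sun−ω_arm) = −64(ω_ring−ω_arm),  ω_sun = 0, ω_ring = 1
34(0−ω_arm) = −64(1−ω_arm)  ⇒  98·ω_arm = 64  ⇒  ω_arm = 32/49
sun–planet mesh: 34·(0−32/49) = −15·(ω_p−ω_arm)  ⇒  ω_p−ω_arm = 1088/735
ω_p = 32/49 + 1088/735 = 32/15
exact speed ratio = 32/15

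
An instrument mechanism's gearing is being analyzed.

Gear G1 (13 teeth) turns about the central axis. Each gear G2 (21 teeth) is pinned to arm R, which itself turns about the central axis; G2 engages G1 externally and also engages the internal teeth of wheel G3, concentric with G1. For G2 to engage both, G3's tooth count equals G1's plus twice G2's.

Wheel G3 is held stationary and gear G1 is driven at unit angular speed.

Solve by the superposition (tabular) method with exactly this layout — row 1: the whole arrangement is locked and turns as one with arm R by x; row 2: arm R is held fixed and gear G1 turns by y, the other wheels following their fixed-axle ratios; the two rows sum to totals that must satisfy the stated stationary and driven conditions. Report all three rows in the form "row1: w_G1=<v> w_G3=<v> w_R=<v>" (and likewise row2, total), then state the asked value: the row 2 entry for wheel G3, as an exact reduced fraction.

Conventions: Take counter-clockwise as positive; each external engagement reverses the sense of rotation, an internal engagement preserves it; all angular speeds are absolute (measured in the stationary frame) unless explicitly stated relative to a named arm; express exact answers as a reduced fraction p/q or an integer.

class = planetary set [G3 = 13+2·21 = 55; Willis about the carrier]
row 1 — lock + rotate with arm: ω_sun = ω_ring = ω_arm = x
row 2 (arm held, sun turns y): ω_ring = −(13/55)·y, ω_arm = 0
boundary: total ω_ring = x − (13/55)·y = 0 and total ω_sun = x + y = 1  ⇒  y = 55/68, x = 13/68
row 2 ring = −(13/55)·55/68 = -13/68
totals (row 1 + row 2): sun 13/68 + 55/68 = 1, ring 13/68 + (-13/68) = 0, arm 13/68 + 0 = 13/68
asked cell (row2, ring) = -13/68

row1: w_G1=13/68 w_G3=13/68 w_R=13/68
row2: w_G1=55/68 w_G3=-13/68 w_R=0
total: w_G1=1 w_G3=0 w_R=13/68
asked value: -13/68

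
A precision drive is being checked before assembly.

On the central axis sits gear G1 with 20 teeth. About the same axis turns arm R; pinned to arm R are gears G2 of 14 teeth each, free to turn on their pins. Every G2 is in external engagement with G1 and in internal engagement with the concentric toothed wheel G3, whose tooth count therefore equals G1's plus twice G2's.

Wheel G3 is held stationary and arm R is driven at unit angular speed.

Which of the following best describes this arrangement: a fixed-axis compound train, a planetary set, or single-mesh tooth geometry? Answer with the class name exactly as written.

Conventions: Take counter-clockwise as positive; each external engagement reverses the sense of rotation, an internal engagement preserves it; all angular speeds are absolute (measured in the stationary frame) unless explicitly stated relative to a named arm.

planetary set

topology: planetary set — G1 20T / G2 14T / G3 48T, arm = carrier (Willis)
classification: planetary set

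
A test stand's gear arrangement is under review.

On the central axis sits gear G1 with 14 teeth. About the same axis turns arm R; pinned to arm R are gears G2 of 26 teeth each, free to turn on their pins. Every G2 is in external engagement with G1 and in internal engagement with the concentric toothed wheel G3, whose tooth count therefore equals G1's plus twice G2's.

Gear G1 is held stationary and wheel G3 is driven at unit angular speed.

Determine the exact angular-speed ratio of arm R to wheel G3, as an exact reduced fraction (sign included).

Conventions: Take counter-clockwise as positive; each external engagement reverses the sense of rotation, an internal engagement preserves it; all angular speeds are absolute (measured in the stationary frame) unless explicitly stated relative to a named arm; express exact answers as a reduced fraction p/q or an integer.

33/40

planetary set (14T centre, 26T on arm, 66T internal) — Willis relation
ring teeth: 14 + 2·26 = 66
14(ω_sun−ω_arm) = −66(ω_ring−ω_arm),  ω_sun = 0, ω_ring = 1
14(0−ω_arm) = −66(1−ω_arm)  ⇒  80·ω_arm = 66  ⇒  ω_arm = 33/40
ω_out/ω_in = 33/40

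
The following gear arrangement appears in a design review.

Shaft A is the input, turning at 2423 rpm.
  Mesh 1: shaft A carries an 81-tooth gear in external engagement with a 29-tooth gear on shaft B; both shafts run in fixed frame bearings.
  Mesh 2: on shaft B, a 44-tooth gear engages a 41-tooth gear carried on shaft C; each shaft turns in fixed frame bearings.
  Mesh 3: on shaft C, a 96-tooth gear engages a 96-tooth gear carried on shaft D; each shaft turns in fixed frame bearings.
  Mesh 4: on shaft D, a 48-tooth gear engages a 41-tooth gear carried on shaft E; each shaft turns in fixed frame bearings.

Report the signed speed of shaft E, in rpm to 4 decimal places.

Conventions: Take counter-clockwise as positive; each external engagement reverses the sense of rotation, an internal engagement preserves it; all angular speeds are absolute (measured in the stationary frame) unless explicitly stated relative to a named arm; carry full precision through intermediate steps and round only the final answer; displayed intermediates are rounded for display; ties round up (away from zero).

topology: fixed-axis compound train — 4 meshes, A→E
mesh 1 [81T→29T]: ω = 2423.0000×81/29 = 6767.6897 rpm, sense flips to −
mesh 2 [44T→41T]: ω = 6767.6897×44/41 = 7262.8865 rpm, sense flips to +
mesh 3 [96T→96T]: ω = 7262.8865×96/96 = 7262.8865 rpm, sense flips to −
mesh 4 [48T→41T]: ω = 7262.8865×48/41 = 8502.8915 rpm, sense flips to +
signed output speed = +8502.8915 rpm

+8502.8915 rpm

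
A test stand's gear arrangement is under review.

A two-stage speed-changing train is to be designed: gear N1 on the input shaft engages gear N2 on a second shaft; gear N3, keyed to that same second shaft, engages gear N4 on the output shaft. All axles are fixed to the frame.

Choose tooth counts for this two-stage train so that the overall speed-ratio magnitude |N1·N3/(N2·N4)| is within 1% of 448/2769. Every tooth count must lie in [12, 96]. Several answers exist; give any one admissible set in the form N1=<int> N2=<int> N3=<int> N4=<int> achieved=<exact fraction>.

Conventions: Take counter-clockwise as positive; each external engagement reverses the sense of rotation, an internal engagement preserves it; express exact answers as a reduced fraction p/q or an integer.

N1=14 N2=39 N3=32 N4=71 achieved=448/2769

topology: fixed-axis compound train — 2 stages, target 448/2769
target = 448/2769 in lowest terms: an exact hit needs N1·N3 = k·448 and N2·N4 = k·2769 for one integer k, every count in [12, 96]; additionally prefer no 1:1 stage (N1 ≠ N2, N3 ≠ N4)
k = 1: N1·N3 = 448 = 14·32, N2·N4 = 2769 = 39·71
achieved = 14·32/(39·71) = 448/2769; |achieved − target| = 0 ≤ 112/69225 ✓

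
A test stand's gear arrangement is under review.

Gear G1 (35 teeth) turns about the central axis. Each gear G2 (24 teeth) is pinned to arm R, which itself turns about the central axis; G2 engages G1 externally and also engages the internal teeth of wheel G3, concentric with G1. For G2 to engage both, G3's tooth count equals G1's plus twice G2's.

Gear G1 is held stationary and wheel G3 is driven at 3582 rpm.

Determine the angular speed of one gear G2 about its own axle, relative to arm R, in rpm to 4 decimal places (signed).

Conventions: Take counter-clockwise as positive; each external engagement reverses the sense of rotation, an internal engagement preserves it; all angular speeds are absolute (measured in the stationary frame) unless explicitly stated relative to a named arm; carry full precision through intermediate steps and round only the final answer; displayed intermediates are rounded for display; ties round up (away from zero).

recognized (axles ride arm R): planetary set, 35/24/83 teeth
normalise by the input: solve with ω_ring = 1, then scale by 3582 rpm
ring teeth: 35 + 2·24 = 83
35(ω_sun−ω_arm) = −83(ω_ring−ω_arm),  ω_sun = 0, ω_ring = 1
35(0−ω_arm) = −83(1−ω_arm)  ⇒  118·ω_arm = 83  ⇒  ω_arm = 83/118
sun–planet mesh: 35·(0−83/118) = −24·(ω_p−ω_arm)  ⇒  ω_p−ω_arm = 2905/2832
scale: ω_p−ω_arm = 2905/2832 × 3582 rpm = +3674.3326 rpm

+3674.3326 rpm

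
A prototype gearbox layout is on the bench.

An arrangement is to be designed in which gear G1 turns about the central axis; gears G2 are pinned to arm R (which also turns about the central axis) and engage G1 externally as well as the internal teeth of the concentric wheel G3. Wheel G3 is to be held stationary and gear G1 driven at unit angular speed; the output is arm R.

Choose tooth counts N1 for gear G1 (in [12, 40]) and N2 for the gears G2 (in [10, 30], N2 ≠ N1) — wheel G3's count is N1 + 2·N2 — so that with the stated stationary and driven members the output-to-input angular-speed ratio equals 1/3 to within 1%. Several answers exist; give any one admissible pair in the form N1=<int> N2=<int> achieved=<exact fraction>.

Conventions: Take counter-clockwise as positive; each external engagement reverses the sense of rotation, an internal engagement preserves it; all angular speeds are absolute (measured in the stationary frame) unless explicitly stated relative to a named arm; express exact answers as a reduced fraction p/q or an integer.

topology: planetary set — design target 1/3, arm = carrier (Willis)
Willis with ω_ring = 0: ω_arm/ω_sun = N1/(N1+N3); set equal to 1/3  ⇒  N3/N1 = 1/(1/3) − 1 = 2
N3 = N1 + 2·N2  ⇒  N2/N1 = (N3/N1 − 1)/2 = (2 − 1)/2 = 1/2
smallest multiple with N1 ≥ 12 and N2 ≥ 10: k = 10  ⇒  N1 = 10·2 = 20, N2 = 10·1 = 10 (N1 ≤ 40, N2 ≤ 30, N2 ≠ N1 ✓), N3 = 20 + 2·10 = 40
check: N1/(N1+N3) with N1 = 20, N3 = 40 gives 1/3; |achieved − target| = 0 ≤ 1/300 ✓

N1=20 N2=10 achieved=1/3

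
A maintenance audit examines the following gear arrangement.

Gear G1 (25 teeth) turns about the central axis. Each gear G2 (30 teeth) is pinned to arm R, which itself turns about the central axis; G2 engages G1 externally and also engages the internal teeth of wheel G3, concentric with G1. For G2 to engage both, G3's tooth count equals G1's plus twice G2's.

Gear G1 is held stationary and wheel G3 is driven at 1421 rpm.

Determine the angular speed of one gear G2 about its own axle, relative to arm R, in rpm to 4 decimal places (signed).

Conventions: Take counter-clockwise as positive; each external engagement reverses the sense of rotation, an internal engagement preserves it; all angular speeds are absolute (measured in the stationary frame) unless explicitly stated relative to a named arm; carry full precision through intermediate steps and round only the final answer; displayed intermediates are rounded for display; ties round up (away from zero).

topology: planetary set — G1 25T / G2 30T / G3 85T, arm = carrier (Willis)
normalise by the input: solve with ω_ring = 1, then scale by 1421 rpm
ring teeth: 25 + 2·30 = 85
25(ω_sun−ω_arm) = −85(ω_ring−ω_arm),  ω_sun = 0, ω_ring = 1
25(0−ω_arm) = −85(1−ω_arm)  ⇒  110·ω_arm = 85  ⇒  ω_arm = 17/22
sun–planet mesh: 25·(0−17/22) = −30·(ω_p−ω_arm)  ⇒  ω_p−ω_arm = 85/132
scale: ω_p−ω_arm = 85/132 × 1421 rpm = +915.0379 rpm

+915.0379 rpm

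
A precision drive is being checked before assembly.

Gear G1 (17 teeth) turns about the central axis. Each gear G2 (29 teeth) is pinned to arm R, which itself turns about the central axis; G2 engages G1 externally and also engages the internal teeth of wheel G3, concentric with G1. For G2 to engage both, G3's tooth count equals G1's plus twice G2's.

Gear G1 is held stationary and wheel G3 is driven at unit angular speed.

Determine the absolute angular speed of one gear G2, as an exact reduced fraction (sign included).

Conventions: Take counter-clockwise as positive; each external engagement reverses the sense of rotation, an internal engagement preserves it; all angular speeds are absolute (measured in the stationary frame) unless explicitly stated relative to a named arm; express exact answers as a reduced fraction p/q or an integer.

75/58

class = planetary set [G3 = 17+2·29 = 75; Willis about the carrier]
ring teeth: 17 + 2·29 = 75
17(ω_sun−ω_arm) = −75(ω_ring−ω_arm),  ω_sun = 0, ω_ring = 1
17(0−ω_arm) = −75(1−ω_arm)  ⇒  92·ω_arm = 75  ⇒  ω_arm = 75/92
sun–planet mesh: 17·(0−75/92) = −29·(ω_p−ω_arm)  ⇒  ω_p−ω_arm = 1275/2668
ω_p = 75/92 + 1275/2668 = 75/58
exact speed ratio = 75/58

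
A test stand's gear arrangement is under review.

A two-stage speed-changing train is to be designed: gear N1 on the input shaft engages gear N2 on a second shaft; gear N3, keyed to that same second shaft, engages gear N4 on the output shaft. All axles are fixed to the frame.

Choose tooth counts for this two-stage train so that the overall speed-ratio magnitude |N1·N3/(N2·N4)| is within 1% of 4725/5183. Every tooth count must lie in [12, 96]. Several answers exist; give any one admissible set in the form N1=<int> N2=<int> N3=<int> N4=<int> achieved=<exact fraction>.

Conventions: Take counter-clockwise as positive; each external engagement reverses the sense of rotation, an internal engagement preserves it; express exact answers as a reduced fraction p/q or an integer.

N1=63 N2=71 N3=75 N4=73 achieved=4725/5183

2-stage fixed-axis compound train for ratio 4725/5183
target = 4725/5183 in lowest terms: an exact hit needs N1·N3 = k·4725 and N2·N4 = k·5183 for one integer k, every count in [12, 96]; additionally prefer no 1:1 stage (N1 ≠ N2, N3 ≠ N4)
k = 1: N1·N3 = 4725 = 63·75, N2·N4 = 5183 = 71·73
achieved = 63·75/(71·73) = 4725/5183; |achieved − target| = 0 ≤ 189/20732 ✓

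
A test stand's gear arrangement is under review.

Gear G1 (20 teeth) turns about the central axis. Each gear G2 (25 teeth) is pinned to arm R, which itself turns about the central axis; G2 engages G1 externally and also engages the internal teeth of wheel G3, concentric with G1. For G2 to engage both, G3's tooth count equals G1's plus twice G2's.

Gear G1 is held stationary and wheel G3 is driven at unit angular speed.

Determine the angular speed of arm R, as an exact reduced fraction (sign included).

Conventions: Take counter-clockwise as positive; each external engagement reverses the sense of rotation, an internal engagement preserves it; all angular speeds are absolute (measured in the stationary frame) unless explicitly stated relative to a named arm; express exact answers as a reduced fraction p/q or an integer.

7/9

recognized (axles ride arm R): planetary set, 20/25/70 teeth
ring teeth: 20 + 2·25 = 70
20(ω_sun−ω_arm) = −70(ω_ring−ω_arm),  ω_sun = 0, ω_ring = 1
20(0−ω_arm) = −70(1−ω_arm)  ⇒  90·ω_arm = 70  ⇒  ω_arm = 7/9
exact speed ratio = 7/9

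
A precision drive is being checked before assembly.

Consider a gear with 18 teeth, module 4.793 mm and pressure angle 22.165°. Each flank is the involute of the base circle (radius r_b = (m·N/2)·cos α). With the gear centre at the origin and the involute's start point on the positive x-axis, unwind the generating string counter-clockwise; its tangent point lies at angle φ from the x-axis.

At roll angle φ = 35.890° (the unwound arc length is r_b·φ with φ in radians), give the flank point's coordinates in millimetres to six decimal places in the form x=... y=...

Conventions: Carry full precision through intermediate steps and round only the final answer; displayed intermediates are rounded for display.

recognized (one wheel, involute flank): single-mesh tooth geometry, m = 4.793, N = 18
pitch radius r_p = m·N/2 = 4.793·18/2 = 43.137000
base radius r_b = r_p·cos α = 43.137000·cos 22.165° = 39.949228
roll angle φ = 35.890° = 0.62639867 rad
x = r_b·(cos φ + φ·sin φ) = 47.034554
y = r_b·(sin φ − φ·cos φ) = 3.146316

x=47.034554 y=3.146316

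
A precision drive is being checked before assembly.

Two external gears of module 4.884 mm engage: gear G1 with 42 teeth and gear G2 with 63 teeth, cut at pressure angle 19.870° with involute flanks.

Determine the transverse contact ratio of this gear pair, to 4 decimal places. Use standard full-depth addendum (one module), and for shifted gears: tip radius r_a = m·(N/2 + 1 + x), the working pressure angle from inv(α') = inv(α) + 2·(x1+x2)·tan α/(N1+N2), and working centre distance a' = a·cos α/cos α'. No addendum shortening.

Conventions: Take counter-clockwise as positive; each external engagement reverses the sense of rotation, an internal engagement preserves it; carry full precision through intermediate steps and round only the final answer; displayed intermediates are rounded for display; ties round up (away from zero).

topology: single-mesh involute geometry — m = 4.884, 42T/63T pair
base radii: r_b1 = 96.457977, r_b2 = 144.686966
tip radii: r_a1 = 107.448000, r_a2 = 158.730000
no profile shift: α' = α, a' = a
action lengths: √(r_a1²−r_b1²) = 47.338476, √(r_a2²−r_b2²) = 65.275529
base pitch p_b = π·m·cos α = 14.430080
CR = (47.338476 + 65.275529 − 256.410000·sin 19.87000°)/14.430080 = 1.764615
contact ratio ≈ 1.7646

1.7646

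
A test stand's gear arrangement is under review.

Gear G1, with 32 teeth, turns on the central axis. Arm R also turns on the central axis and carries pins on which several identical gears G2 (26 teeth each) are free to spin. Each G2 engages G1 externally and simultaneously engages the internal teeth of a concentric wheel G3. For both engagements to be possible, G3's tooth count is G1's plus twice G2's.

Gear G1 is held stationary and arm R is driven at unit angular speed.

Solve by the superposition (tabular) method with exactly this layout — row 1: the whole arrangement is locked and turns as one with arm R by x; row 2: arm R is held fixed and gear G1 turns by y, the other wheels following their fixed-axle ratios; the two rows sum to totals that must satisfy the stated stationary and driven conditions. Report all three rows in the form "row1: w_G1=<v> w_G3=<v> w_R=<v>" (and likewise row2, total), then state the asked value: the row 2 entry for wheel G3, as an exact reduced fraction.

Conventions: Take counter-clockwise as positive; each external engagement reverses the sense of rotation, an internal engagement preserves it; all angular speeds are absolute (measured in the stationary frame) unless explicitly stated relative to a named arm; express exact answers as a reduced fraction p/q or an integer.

topology: planetary set — G1 32T / G2 26T / G3 84T, arm = carrier (Willis)
row 1: whole set turns with the arm by x
row 2: sun turns y, ring = −(32/84)·y, arm 0
boundary: total ω_sun = x + y = 0 and total ω_arm = x = 1  ⇒  y = -1, x = 1
row 2 ring = −(32/84)·(-1) = 8/21
totals (row 1 + row 2): sun 1 + (-1) = 0, ring 1 + 8/21 = 29/21, arm 1 + 0 = 1
asked cell (row2, ring) = 8/21

row1: w_G1=1 w_G3=1 w_R=1
row2: w_G1=-1 w_G3=8/21 w_R=0
total: w_G1=0 w_G3=29/21 w_R=1
asked value: 8/21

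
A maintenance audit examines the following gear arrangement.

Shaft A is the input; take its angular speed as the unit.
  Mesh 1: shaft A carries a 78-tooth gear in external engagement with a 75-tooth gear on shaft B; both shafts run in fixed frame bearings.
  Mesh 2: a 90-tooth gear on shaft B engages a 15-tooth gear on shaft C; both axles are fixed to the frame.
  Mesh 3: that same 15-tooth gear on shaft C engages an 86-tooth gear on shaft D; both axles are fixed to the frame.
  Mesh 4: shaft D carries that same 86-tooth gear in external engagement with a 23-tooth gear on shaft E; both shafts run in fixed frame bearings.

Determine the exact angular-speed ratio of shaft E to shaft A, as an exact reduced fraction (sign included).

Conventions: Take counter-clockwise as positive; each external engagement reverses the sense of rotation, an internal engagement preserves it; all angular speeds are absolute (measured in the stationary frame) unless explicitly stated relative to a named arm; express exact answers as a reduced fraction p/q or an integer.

468/115

class = fixed-axis compound train [4 meshes; 4 ratios multiply, 4 sense flips]
mesh 1 [78T→75T]: running ratio 26/25, sense −
mesh 2 [90T→15T]: running ratio 156/25, sense +
mesh 3 [15T→86T]: running ratio 234/215, sense −
mesh 4 [86T→23T]: running ratio 468/115, sense +
ω_out/ω_in = 468/115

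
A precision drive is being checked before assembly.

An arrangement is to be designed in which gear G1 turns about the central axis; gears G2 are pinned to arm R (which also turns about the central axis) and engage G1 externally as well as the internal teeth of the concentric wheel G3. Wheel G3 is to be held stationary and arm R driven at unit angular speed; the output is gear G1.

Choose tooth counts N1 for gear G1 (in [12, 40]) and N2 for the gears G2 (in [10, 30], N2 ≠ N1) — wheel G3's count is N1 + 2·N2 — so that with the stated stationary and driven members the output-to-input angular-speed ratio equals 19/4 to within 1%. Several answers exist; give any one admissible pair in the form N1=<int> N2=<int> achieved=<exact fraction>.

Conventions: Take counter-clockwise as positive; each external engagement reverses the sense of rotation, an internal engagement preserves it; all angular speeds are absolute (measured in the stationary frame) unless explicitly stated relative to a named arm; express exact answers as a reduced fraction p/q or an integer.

planetary set to be sized for 19/4 (Willis relation)
Willis with ω_ring = 0: ω_sun/ω_arm = (N1+N3)/N1; set equal to 19/4  ⇒  N3/N1 = 19/4 − 1 = 15/4
N3 = N1 + 2·N2  ⇒  N2/N1 = (N3/N1 − 1)/2 = (15/4 − 1)/2 = 11/8
smallest multiple with N1 ≥ 12 and N2 ≥ 10: k = 2  ⇒  N1 = 2·8 = 16, N2 = 2·11 = 22 (N1 ≤ 40, N2 ≤ 30, N2 ≠ N1 ✓), N3 = 16 + 2·22 = 60
check: (N1+N3)/N1 with N1 = 16, N3 = 60 gives 19/4; |achieved − target| = 0 ≤ 19/400 ✓

N1=16 N2=22 achieved=19/4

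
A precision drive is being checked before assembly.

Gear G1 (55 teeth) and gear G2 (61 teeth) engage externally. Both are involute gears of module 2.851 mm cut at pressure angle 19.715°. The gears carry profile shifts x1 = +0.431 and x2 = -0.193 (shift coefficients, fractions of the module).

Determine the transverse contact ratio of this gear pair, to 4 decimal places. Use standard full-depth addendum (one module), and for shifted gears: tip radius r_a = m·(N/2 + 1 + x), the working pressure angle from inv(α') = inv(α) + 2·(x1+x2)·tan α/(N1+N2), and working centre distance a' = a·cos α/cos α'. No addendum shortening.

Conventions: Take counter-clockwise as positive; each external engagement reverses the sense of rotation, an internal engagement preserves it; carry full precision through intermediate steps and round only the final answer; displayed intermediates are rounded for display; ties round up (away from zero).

single-mesh involute tooth geometry (55T engaging 61T at module 2.851)
base radii: r_b1 = 73.806723, r_b2 = 81.858365
tip radii: r_a1 = 82.482281, r_a2 = 89.256257
inv(α') = inv(19.715°) + 2·(+0.431-0.193)·tan α/(55+61) = 0.01572602  ⇒  α' = 20.34871°
a' = a·cos α / cos α' = 165.3580·cos 19.715°/cos 20.34871° = 166.026174
action lengths: √(r_a1²−r_b1²) = 36.822471, √(r_a2²−r_b2²) = 35.579312
base pitch p_b = π·m·cos α = 8.431660
CR = (36.822471 + 35.579312 − 166.026174·sin 20.34871°)/8.431660 = 1.739756
contact ratio ≈ 1.7398

1.7398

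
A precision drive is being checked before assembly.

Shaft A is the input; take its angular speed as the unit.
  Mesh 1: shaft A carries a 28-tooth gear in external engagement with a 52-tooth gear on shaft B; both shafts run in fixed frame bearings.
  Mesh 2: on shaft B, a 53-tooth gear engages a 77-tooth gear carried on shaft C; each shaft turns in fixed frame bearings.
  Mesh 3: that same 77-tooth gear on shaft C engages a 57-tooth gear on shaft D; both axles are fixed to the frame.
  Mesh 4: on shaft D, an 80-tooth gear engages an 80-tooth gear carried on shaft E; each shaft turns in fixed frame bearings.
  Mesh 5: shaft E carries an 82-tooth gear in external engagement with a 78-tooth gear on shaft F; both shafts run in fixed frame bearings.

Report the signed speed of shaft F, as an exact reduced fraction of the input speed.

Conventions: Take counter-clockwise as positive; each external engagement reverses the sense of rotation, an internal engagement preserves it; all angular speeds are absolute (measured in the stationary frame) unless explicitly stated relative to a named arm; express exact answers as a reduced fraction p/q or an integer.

5-mesh fixed-axis compound train (all bearings frame-fixed)
mesh 1 [28T→52T]: |ω|/ω_in = 1×28/52 = 7/13, sense flips to −
mesh 2 [53T→77T]: |ω|/ω_in = (7/13)×53/77 = 53/143, sense flips to +
mesh 3 [77T→57T]: |ω|/ω_in = (53/143)×77/57 = 371/741, sense flips to −
mesh 4 [80T→80T]: |ω|/ω_in = (371/741)×80/80 = 371/741, sense flips to +
mesh 5 [82T→78T]: |ω|/ω_in = (371/741)×82/78 = 15211/28899, sense flips to −
signed output speed (× input speed) = -15211/28899

-15211/28899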